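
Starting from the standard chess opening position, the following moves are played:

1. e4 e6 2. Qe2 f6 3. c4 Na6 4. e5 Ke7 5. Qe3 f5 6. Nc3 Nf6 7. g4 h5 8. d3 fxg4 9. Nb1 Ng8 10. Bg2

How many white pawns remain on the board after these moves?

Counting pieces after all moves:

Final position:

  a b c d e f g h
  ─────────────────
8│♜ · ♝ ♛ · ♝ ♞ ♜│8
7│♟ ♟ ♟ ♟ ♚ · ♟ ·│7
6│♞ · · · ♟ · · ·│6
5│· · · · ♙ · · ♟│5
4│· · ♙ · · · ♟ ·│4
3│· · · ♙ ♕ · · ·│3
2│♙ ♙ · · · ♙ ♗ ♙│2
1│♖ ♘ ♗ · ♔ · ♘ ♖│1
  ─────────────────
  a b c d e f g h


7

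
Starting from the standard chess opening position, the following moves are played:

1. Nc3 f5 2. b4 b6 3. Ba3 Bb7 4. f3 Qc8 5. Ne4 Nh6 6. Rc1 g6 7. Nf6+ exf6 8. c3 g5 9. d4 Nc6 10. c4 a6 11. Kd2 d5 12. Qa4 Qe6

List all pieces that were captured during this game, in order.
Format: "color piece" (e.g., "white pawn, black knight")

Tracking captures:
  exf6: captured white knight

white knight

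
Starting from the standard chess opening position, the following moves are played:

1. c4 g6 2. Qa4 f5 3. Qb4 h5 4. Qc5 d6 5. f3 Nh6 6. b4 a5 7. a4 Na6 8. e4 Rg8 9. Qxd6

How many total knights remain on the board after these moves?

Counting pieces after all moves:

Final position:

  a b c d e f g h
  ─────────────────
8│♜ · ♝ ♛ ♚ ♝ ♜ ·│8
7│· ♟ ♟ · ♟ · · ·│7
6│♞ · · ♕ · · ♟ ♞│6
5│♟ · · · · ♟ · ♟│5
4│♙ ♙ ♙ · ♙ · · ·│4
3│· · · · · ♙ · ·│3
2│· · · ♙ · · ♙ ♙│2
1│♖ ♘ ♗ · ♔ ♗ ♘ ♖│1
  ─────────────────
  a b c d e f g h


4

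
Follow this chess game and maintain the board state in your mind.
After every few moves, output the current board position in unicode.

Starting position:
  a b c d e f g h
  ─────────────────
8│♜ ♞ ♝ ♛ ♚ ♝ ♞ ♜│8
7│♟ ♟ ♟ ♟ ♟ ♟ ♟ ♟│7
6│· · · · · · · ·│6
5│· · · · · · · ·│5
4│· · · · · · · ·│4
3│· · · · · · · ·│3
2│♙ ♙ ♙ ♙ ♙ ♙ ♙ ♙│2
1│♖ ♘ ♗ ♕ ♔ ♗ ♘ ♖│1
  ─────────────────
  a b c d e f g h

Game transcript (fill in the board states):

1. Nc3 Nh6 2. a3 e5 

  a b c d e f g h
  ─────────────────
8│♜ ♞ ♝ ♛ ♚ ♝ · ♜│8
7│♟ ♟ ♟ ♟ · ♟ ♟ ♟│7
6│· · · · · · · ♞│6
5│· · · · ♟ · · ·│5
4│· · · · · · · ·│4
3│♙ · ♘ · · · · ·│3
2│· ♙ ♙ ♙ ♙ ♙ ♙ ♙│2
1│♖ · ♗ ♕ ♔ ♗ ♘ ♖│1
  ─────────────────
  a b c d e f g h

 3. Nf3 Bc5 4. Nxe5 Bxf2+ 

  a b c d e f g h
  ─────────────────
8│♜ ♞ ♝ ♛ ♚ · · ♜│8
7│♟ ♟ ♟ ♟ · ♟ ♟ ♟│7
6│· · · · · · · ♞│6
5│· · · · ♘ · · ·│5
4│· · · · · · · ·│4
3│♙ · ♘ · · · · ·│3
2│· ♙ ♙ ♙ ♙ ♝ ♙ ♙│2
1│♖ · ♗ ♕ ♔ ♗ · ♖│1
  ─────────────────
  a b c d e f g h

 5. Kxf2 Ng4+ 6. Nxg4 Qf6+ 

  a b c d e f g h
  ─────────────────
8│♜ ♞ ♝ · ♚ · · ♜│8
7│♟ ♟ ♟ ♟ · ♟ ♟ ♟│7
6│· · · · · ♛ · ·│6
5│· · · · · · · ·│5
4│· · · · · · ♘ ·│4
3│♙ · ♘ · · · · ·│3
2│· ♙ ♙ ♙ ♙ ♔ ♙ ♙│2
1│♖ · ♗ ♕ · ♗ · ♖│1
  ─────────────────
  a b c d e f g h

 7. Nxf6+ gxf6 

  a b c d e f g h
  ─────────────────
8│♜ ♞ ♝ · ♚ · · ♜│8
7│♟ ♟ ♟ ♟ · ♟ · ♟│7
6│· · · · · ♟ · ·│6
5│· · · · · · · ·│5
4│· · · · · · · ·│4
3│♙ · ♘ · · · · ·│3
2│· ♙ ♙ ♙ ♙ ♔ ♙ ♙│2
1│♖ · ♗ ♕ · ♗ · ♖│1
  ─────────────────
  a b c d e f g h


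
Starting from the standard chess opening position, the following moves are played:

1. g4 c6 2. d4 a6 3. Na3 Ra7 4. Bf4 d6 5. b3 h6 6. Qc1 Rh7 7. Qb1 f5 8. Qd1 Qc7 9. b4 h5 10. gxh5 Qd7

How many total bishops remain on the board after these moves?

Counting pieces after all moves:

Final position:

  a b c d e f g h
  ─────────────────
8│· ♞ ♝ · ♚ ♝ ♞ ·│8
7│♜ ♟ · ♛ ♟ · ♟ ♜│7
6│♟ · ♟ ♟ · · · ·│6
5│· · · · · ♟ · ♙│5
4│· ♙ · ♙ · ♗ · ·│4
3│♘ · · · · · · ·│3
2│♙ · ♙ · ♙ ♙ · ♙│2
1│♖ · · ♕ ♔ ♗ ♘ ♖│1
  ─────────────────
  a b c d e f g h


4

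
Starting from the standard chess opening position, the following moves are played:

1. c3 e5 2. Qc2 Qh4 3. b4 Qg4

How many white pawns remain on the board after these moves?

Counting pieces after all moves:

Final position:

  a b c d e f g h
  ─────────────────
8│♜ ♞ ♝ · ♚ ♝ ♞ ♜│8
7│♟ ♟ ♟ ♟ · ♟ ♟ ♟│7
6│· · · · · · · ·│6
5│· · · · ♟ · · ·│5
4│· ♙ · · · · ♛ ·│4
3│· · ♙ · · · · ·│3
2│♙ · ♕ ♙ ♙ ♙ ♙ ♙│2
1│♖ ♘ ♗ · ♔ ♗ ♘ ♖│1
  ─────────────────
  a b c d e f g h


8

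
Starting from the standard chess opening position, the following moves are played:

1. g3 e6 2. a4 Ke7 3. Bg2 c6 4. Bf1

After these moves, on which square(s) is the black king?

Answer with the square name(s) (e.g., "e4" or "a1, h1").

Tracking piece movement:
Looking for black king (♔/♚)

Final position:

  a b c d e f g h
  ─────────────────
8│♜ ♞ ♝ ♛ · ♝ ♞ ♜│8
7│♟ ♟ · ♟ ♚ ♟ ♟ ♟│7
6│· · ♟ · ♟ · · ·│6
5│· · · · · · · ·│5
4│♙ · · · · · · ·│4
3│· · · · · · ♙ ·│3
2│· ♙ ♙ ♙ ♙ ♙ · ♙│2
1│♖ ♘ ♗ ♕ ♔ ♗ ♘ ♖│1
  ─────────────────
  a b c d e f g h


e7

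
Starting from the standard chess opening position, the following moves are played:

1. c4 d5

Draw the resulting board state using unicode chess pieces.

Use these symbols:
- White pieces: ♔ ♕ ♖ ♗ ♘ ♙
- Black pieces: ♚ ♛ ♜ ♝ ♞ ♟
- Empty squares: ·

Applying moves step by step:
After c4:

♜ ♞ ♝ ♛ ♚ ♝ ♞ ♜
♟ ♟ ♟ ♟ ♟ ♟ ♟ ♟
· · · · · · · ·
· · · · · · · ·
· · ♙ · · · · ·
· · · · · · · ·
♙ ♙ · ♙ ♙ ♙ ♙ ♙
♖ ♘ ♗ ♕ ♔ ♗ ♘ ♖


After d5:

♜ ♞ ♝ ♛ ♚ ♝ ♞ ♜
♟ ♟ ♟ · ♟ ♟ ♟ ♟
· · · · · · · ·
· · · ♟ · · · ·
· · ♙ · · · · ·
· · · · · · · ·
♙ ♙ · ♙ ♙ ♙ ♙ ♙
♖ ♘ ♗ ♕ ♔ ♗ ♘ ♖



  a b c d e f g h
  ─────────────────
8│♜ ♞ ♝ ♛ ♚ ♝ ♞ ♜│8
7│♟ ♟ ♟ · ♟ ♟ ♟ ♟│7
6│· · · · · · · ·│6
5│· · · ♟ · · · ·│5
4│· · ♙ · · · · ·│4
3│· · · · · · · ·│3
2│♙ ♙ · ♙ ♙ ♙ ♙ ♙│2
1│♖ ♘ ♗ ♕ ♔ ♗ ♘ ♖│1
  ─────────────────
  a b c d e f g h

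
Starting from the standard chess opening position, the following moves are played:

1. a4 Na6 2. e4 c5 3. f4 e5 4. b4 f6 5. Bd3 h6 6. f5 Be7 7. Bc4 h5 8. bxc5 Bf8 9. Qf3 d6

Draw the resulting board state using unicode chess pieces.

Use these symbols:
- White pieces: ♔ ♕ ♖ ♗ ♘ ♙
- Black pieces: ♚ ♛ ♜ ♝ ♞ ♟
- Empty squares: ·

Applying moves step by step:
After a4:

♜ ♞ ♝ ♛ ♚ ♝ ♞ ♜
♟ ♟ ♟ ♟ ♟ ♟ ♟ ♟
· · · · · · · ·
· · · · · · · ·
♙ · · · · · · ·
· · · · · · · ·
· ♙ ♙ ♙ ♙ ♙ ♙ ♙
♖ ♘ ♗ ♕ ♔ ♗ ♘ ♖


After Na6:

♜ · ♝ ♛ ♚ ♝ ♞ ♜
♟ ♟ ♟ ♟ ♟ ♟ ♟ ♟
♞ · · · · · · ·
· · · · · · · ·
♙ · · · · · · ·
· · · · · · · ·
· ♙ ♙ ♙ ♙ ♙ ♙ ♙
♖ ♘ ♗ ♕ ♔ ♗ ♘ ♖


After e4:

♜ · ♝ ♛ ♚ ♝ ♞ ♜
♟ ♟ ♟ ♟ ♟ ♟ ♟ ♟
♞ · · · · · · ·
· · · · · · · ·
♙ · · · ♙ · · ·
· · · · · · · ·
· ♙ ♙ ♙ · ♙ ♙ ♙
♖ ♘ ♗ ♕ ♔ ♗ ♘ ♖


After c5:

♜ · ♝ ♛ ♚ ♝ ♞ ♜
♟ ♟ · ♟ ♟ ♟ ♟ ♟
♞ · · · · · · ·
· · ♟ · · · · ·
♙ · · · ♙ · · ·
· · · · · · · ·
· ♙ ♙ ♙ · ♙ ♙ ♙
♖ ♘ ♗ ♕ ♔ ♗ ♘ ♖


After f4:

♜ · ♝ ♛ ♚ ♝ ♞ ♜
♟ ♟ · ♟ ♟ ♟ ♟ ♟
♞ · · · · · · ·
· · ♟ · · · · ·
♙ · · · ♙ ♙ · ·
· · · · · · · ·
· ♙ ♙ ♙ · · ♙ ♙
♖ ♘ ♗ ♕ ♔ ♗ ♘ ♖


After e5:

♜ · ♝ ♛ ♚ ♝ ♞ ♜
♟ ♟ · ♟ · ♟ ♟ ♟
♞ · · · · · · ·
· · ♟ · ♟ · · ·
♙ · · · ♙ ♙ · ·
· · · · · · · ·
· ♙ ♙ ♙ · · ♙ ♙
♖ ♘ ♗ ♕ ♔ ♗ ♘ ♖


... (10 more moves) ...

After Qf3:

♜ · ♝ ♛ ♚ ♝ ♞ ♜
♟ ♟ · ♟ · · ♟ ·
♞ · · · · ♟ · ·
· · ♙ · ♟ ♙ · ♟
♙ · ♗ · ♙ · · ·
· · · · · ♕ · ·
· · ♙ ♙ · · ♙ ♙
♖ ♘ ♗ · ♔ · ♘ ♖


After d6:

♜ · ♝ ♛ ♚ ♝ ♞ ♜
♟ ♟ · · · · ♟ ·
♞ · · ♟ · ♟ · ·
· · ♙ · ♟ ♙ · ♟
♙ · ♗ · ♙ · · ·
· · · · · ♕ · ·
· · ♙ ♙ · · ♙ ♙
♖ ♘ ♗ · ♔ · ♘ ♖



  a b c d e f g h
  ─────────────────
8│♜ · ♝ ♛ ♚ ♝ ♞ ♜│8
7│♟ ♟ · · · · ♟ ·│7
6│♞ · · ♟ · ♟ · ·│6
5│· · ♙ · ♟ ♙ · ♟│5
4│♙ · ♗ · ♙ · · ·│4
3│· · · · · ♕ · ·│3
2│· · ♙ ♙ · · ♙ ♙│2
1│♖ ♘ ♗ · ♔ · ♘ ♖│1
  ─────────────────
  a b c d e f g h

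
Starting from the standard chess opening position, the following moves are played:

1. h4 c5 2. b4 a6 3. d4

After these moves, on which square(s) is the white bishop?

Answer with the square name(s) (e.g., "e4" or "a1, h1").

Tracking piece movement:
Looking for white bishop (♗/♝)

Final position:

  a b c d e f g h
  ─────────────────
8│♜ ♞ ♝ ♛ ♚ ♝ ♞ ♜│8
7│· ♟ · ♟ ♟ ♟ ♟ ♟│7
6│♟ · · · · · · ·│6
5│· · ♟ · · · · ·│5
4│· ♙ · ♙ · · · ♙│4
3│· · · · · · · ·│3
2│♙ · ♙ · ♙ ♙ ♙ ·│2
1│♖ ♘ ♗ ♕ ♔ ♗ ♘ ♖│1
  ─────────────────
  a b c d e f g h


c1, f1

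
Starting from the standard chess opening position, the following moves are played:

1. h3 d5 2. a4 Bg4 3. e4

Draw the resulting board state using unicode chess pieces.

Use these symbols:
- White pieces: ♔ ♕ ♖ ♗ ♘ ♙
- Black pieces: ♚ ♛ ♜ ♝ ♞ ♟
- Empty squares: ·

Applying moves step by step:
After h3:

♜ ♞ ♝ ♛ ♚ ♝ ♞ ♜
♟ ♟ ♟ ♟ ♟ ♟ ♟ ♟
· · · · · · · ·
· · · · · · · ·
· · · · · · · ·
· · · · · · · ♙
♙ ♙ ♙ ♙ ♙ ♙ ♙ ·
♖ ♘ ♗ ♕ ♔ ♗ ♘ ♖


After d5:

♜ ♞ ♝ ♛ ♚ ♝ ♞ ♜
♟ ♟ ♟ · ♟ ♟ ♟ ♟
· · · · · · · ·
· · · ♟ · · · ·
· · · · · · · ·
· · · · · · · ♙
♙ ♙ ♙ ♙ ♙ ♙ ♙ ·
♖ ♘ ♗ ♕ ♔ ♗ ♘ ♖


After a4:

♜ ♞ ♝ ♛ ♚ ♝ ♞ ♜
♟ ♟ ♟ · ♟ ♟ ♟ ♟
· · · · · · · ·
· · · ♟ · · · ·
♙ · · · · · · ·
· · · · · · · ♙
· ♙ ♙ ♙ ♙ ♙ ♙ ·
♖ ♘ ♗ ♕ ♔ ♗ ♘ ♖


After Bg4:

♜ ♞ · ♛ ♚ ♝ ♞ ♜
♟ ♟ ♟ · ♟ ♟ ♟ ♟
· · · · · · · ·
· · · ♟ · · · ·
♙ · · · · · ♝ ·
· · · · · · · ♙
· ♙ ♙ ♙ ♙ ♙ ♙ ·
♖ ♘ ♗ ♕ ♔ ♗ ♘ ♖


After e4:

♜ ♞ · ♛ ♚ ♝ ♞ ♜
♟ ♟ ♟ · ♟ ♟ ♟ ♟
· · · · · · · ·
· · · ♟ · · · ·
♙ · · · ♙ · ♝ ·
· · · · · · · ♙
· ♙ ♙ ♙ · ♙ ♙ ·
♖ ♘ ♗ ♕ ♔ ♗ ♘ ♖



  a b c d e f g h
  ─────────────────
8│♜ ♞ · ♛ ♚ ♝ ♞ ♜│8
7│♟ ♟ ♟ · ♟ ♟ ♟ ♟│7
6│· · · · · · · ·│6
5│· · · ♟ · · · ·│5
4│♙ · · · ♙ · ♝ ·│4
3│· · · · · · · ♙│3
2│· ♙ ♙ ♙ · ♙ ♙ ·│2
1│♖ ♘ ♗ ♕ ♔ ♗ ♘ ♖│1
  ─────────────────
  a b c d e f g h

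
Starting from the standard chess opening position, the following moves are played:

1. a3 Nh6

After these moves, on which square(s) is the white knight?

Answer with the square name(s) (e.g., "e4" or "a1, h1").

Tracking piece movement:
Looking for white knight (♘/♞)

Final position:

  a b c d e f g h
  ─────────────────
8│♜ ♞ ♝ ♛ ♚ ♝ · ♜│8
7│♟ ♟ ♟ ♟ ♟ ♟ ♟ ♟│7
6│· · · · · · · ♞│6
5│· · · · · · · ·│5
4│· · · · · · · ·│4
3│♙ · · · · · · ·│3
2│· ♙ ♙ ♙ ♙ ♙ ♙ ♙│2
1│♖ ♘ ♗ ♕ ♔ ♗ ♘ ♖│1
  ─────────────────
  a b c d e f g h


b1, g1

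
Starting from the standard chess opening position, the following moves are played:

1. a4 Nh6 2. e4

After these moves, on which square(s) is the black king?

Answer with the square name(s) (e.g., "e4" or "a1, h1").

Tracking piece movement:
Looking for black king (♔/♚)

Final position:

  a b c d e f g h
  ─────────────────
8│♜ ♞ ♝ ♛ ♚ ♝ · ♜│8
7│♟ ♟ ♟ ♟ ♟ ♟ ♟ ♟│7
6│· · · · · · · ♞│6
5│· · · · · · · ·│5
4│♙ · · · ♙ · · ·│4
3│· · · · · · · ·│3
2│· ♙ ♙ ♙ · ♙ ♙ ♙│2
1│♖ ♘ ♗ ♕ ♔ ♗ ♘ ♖│1
  ─────────────────
  a b c d e f g h


e8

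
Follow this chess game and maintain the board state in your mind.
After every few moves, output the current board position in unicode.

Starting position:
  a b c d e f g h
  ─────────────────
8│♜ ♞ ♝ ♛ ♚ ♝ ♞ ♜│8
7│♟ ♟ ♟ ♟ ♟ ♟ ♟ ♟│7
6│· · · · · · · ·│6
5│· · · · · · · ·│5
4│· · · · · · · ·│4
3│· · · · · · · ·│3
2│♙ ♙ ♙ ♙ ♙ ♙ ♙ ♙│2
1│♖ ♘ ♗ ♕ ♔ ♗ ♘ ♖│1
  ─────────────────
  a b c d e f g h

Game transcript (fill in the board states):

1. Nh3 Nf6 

  a b c d e f g h
  ─────────────────
8│♜ ♞ ♝ ♛ ♚ ♝ · ♜│8
7│♟ ♟ ♟ ♟ ♟ ♟ ♟ ♟│7
6│· · · · · ♞ · ·│6
5│· · · · · · · ·│5
4│· · · · · · · ·│4
3│· · · · · · · ♘│3
2│♙ ♙ ♙ ♙ ♙ ♙ ♙ ♙│2
1│♖ ♘ ♗ ♕ ♔ ♗ · ♖│1
  ─────────────────
  a b c d e f g h

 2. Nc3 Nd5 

  a b c d e f g h
  ─────────────────
8│♜ ♞ ♝ ♛ ♚ ♝ · ♜│8
7│♟ ♟ ♟ ♟ ♟ ♟ ♟ ♟│7
6│· · · · · · · ·│6
5│· · · ♞ · · · ·│5
4│· · · · · · · ·│4
3│· · ♘ · · · · ♘│3
2│♙ ♙ ♙ ♙ ♙ ♙ ♙ ♙│2
1│♖ · ♗ ♕ ♔ ♗ · ♖│1
  ─────────────────
  a b c d e f g h

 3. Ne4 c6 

  a b c d e f g h
  ─────────────────
8│♜ ♞ ♝ ♛ ♚ ♝ · ♜│8
7│♟ ♟ · ♟ ♟ ♟ ♟ ♟│7
6│· · ♟ · · · · ·│6
5│· · · ♞ · · · ·│5
4│· · · · ♘ · · ·│4
3│· · · · · · · ♘│3
2│♙ ♙ ♙ ♙ ♙ ♙ ♙ ♙│2
1│♖ · ♗ ♕ ♔ ♗ · ♖│1
  ─────────────────
  a b c d e f g h



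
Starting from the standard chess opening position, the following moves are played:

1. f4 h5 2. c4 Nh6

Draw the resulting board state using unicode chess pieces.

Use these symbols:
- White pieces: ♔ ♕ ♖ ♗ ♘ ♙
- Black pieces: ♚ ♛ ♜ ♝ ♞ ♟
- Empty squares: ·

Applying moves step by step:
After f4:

♜ ♞ ♝ ♛ ♚ ♝ ♞ ♜
♟ ♟ ♟ ♟ ♟ ♟ ♟ ♟
· · · · · · · ·
· · · · · · · ·
· · · · · ♙ · ·
· · · · · · · ·
♙ ♙ ♙ ♙ ♙ · ♙ ♙
♖ ♘ ♗ ♕ ♔ ♗ ♘ ♖


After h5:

♜ ♞ ♝ ♛ ♚ ♝ ♞ ♜
♟ ♟ ♟ ♟ ♟ ♟ ♟ ·
· · · · · · · ·
· · · · · · · ♟
· · · · · ♙ · ·
· · · · · · · ·
♙ ♙ ♙ ♙ ♙ · ♙ ♙
♖ ♘ ♗ ♕ ♔ ♗ ♘ ♖


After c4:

♜ ♞ ♝ ♛ ♚ ♝ ♞ ♜
♟ ♟ ♟ ♟ ♟ ♟ ♟ ·
· · · · · · · ·
· · · · · · · ♟
· · ♙ · · ♙ · ·
· · · · · · · ·
♙ ♙ · ♙ ♙ · ♙ ♙
♖ ♘ ♗ ♕ ♔ ♗ ♘ ♖


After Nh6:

♜ ♞ ♝ ♛ ♚ ♝ · ♜
♟ ♟ ♟ ♟ ♟ ♟ ♟ ·
· · · · · · · ♞
· · · · · · · ♟
· · ♙ · · ♙ · ·
· · · · · · · ·
♙ ♙ · ♙ ♙ · ♙ ♙
♖ ♘ ♗ ♕ ♔ ♗ ♘ ♖



  a b c d e f g h
  ─────────────────
8│♜ ♞ ♝ ♛ ♚ ♝ · ♜│8
7│♟ ♟ ♟ ♟ ♟ ♟ ♟ ·│7
6│· · · · · · · ♞│6
5│· · · · · · · ♟│5
4│· · ♙ · · ♙ · ·│4
3│· · · · · · · ·│3
2│♙ ♙ · ♙ ♙ · ♙ ♙│2
1│♖ ♘ ♗ ♕ ♔ ♗ ♘ ♖│1
  ─────────────────
  a b c d e f g h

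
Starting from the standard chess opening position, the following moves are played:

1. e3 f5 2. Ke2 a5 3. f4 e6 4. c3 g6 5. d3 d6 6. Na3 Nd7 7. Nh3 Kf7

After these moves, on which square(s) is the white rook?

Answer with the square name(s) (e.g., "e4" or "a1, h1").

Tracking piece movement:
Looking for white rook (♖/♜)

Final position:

  a b c d e f g h
  ─────────────────
8│♜ · ♝ ♛ · ♝ ♞ ♜│8
7│· ♟ ♟ ♞ · ♚ · ♟│7
6│· · · ♟ ♟ · ♟ ·│6
5│♟ · · · · ♟ · ·│5
4│· · · · · ♙ · ·│4
3│♘ · ♙ ♙ ♙ · · ♘│3
2│♙ ♙ · · ♔ · ♙ ♙│2
1│♖ · ♗ ♕ · ♗ · ♖│1
  ─────────────────
  a b c d e f g h


a1, h1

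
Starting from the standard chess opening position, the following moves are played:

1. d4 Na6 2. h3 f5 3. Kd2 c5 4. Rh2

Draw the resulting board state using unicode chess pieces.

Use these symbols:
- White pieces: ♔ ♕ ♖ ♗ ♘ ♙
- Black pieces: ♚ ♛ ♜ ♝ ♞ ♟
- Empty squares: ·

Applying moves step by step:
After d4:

♜ ♞ ♝ ♛ ♚ ♝ ♞ ♜
♟ ♟ ♟ ♟ ♟ ♟ ♟ ♟
· · · · · · · ·
· · · · · · · ·
· · · ♙ · · · ·
· · · · · · · ·
♙ ♙ ♙ · ♙ ♙ ♙ ♙
♖ ♘ ♗ ♕ ♔ ♗ ♘ ♖


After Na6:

♜ · ♝ ♛ ♚ ♝ ♞ ♜
♟ ♟ ♟ ♟ ♟ ♟ ♟ ♟
♞ · · · · · · ·
· · · · · · · ·
· · · ♙ · · · ·
· · · · · · · ·
♙ ♙ ♙ · ♙ ♙ ♙ ♙
♖ ♘ ♗ ♕ ♔ ♗ ♘ ♖


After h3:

♜ · ♝ ♛ ♚ ♝ ♞ ♜
♟ ♟ ♟ ♟ ♟ ♟ ♟ ♟
♞ · · · · · · ·
· · · · · · · ·
· · · ♙ · · · ·
· · · · · · · ♙
♙ ♙ ♙ · ♙ ♙ ♙ ·
♖ ♘ ♗ ♕ ♔ ♗ ♘ ♖


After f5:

♜ · ♝ ♛ ♚ ♝ ♞ ♜
♟ ♟ ♟ ♟ ♟ · ♟ ♟
♞ · · · · · · ·
· · · · · ♟ · ·
· · · ♙ · · · ·
· · · · · · · ♙
♙ ♙ ♙ · ♙ ♙ ♙ ·
♖ ♘ ♗ ♕ ♔ ♗ ♘ ♖


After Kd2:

♜ · ♝ ♛ ♚ ♝ ♞ ♜
♟ ♟ ♟ ♟ ♟ · ♟ ♟
♞ · · · · · · ·
· · · · · ♟ · ·
· · · ♙ · · · ·
· · · · · · · ♙
♙ ♙ ♙ ♔ ♙ ♙ ♙ ·
♖ ♘ ♗ ♕ · ♗ ♘ ♖


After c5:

♜ · ♝ ♛ ♚ ♝ ♞ ♜
♟ ♟ · ♟ ♟ · ♟ ♟
♞ · · · · · · ·
· · ♟ · · ♟ · ·
· · · ♙ · · · ·
· · · · · · · ♙
♙ ♙ ♙ ♔ ♙ ♙ ♙ ·
♖ ♘ ♗ ♕ · ♗ ♘ ♖


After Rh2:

♜ · ♝ ♛ ♚ ♝ ♞ ♜
♟ ♟ · ♟ ♟ · ♟ ♟
♞ · · · · · · ·
· · ♟ · · ♟ · ·
· · · ♙ · · · ·
· · · · · · · ♙
♙ ♙ ♙ ♔ ♙ ♙ ♙ ♖
♖ ♘ ♗ ♕ · ♗ ♘ ·



  a b c d e f g h
  ─────────────────
8│♜ · ♝ ♛ ♚ ♝ ♞ ♜│8
7│♟ ♟ · ♟ ♟ · ♟ ♟│7
6│♞ · · · · · · ·│6
5│· · ♟ · · ♟ · ·│5
4│· · · ♙ · · · ·│4
3│· · · · · · · ♙│3
2│♙ ♙ ♙ ♔ ♙ ♙ ♙ ♖│2
1│♖ ♘ ♗ ♕ · ♗ ♘ ·│1
  ─────────────────
  a b c d e f g h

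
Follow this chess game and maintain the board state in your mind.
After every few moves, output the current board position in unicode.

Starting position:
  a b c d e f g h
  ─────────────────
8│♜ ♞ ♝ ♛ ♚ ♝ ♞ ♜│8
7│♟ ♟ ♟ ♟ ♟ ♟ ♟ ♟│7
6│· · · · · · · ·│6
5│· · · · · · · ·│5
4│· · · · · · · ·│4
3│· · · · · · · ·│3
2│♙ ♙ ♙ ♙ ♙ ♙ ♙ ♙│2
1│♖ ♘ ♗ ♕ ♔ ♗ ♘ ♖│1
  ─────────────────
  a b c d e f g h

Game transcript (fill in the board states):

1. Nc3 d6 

  a b c d e f g h
  ─────────────────
8│♜ ♞ ♝ ♛ ♚ ♝ ♞ ♜│8
7│♟ ♟ ♟ · ♟ ♟ ♟ ♟│7
6│· · · ♟ · · · ·│6
5│· · · · · · · ·│5
4│· · · · · · · ·│4
3│· · ♘ · · · · ·│3
2│♙ ♙ ♙ ♙ ♙ ♙ ♙ ♙│2
1│♖ · ♗ ♕ ♔ ♗ ♘ ♖│1
  ─────────────────
  a b c d e f g h

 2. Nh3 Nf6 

  a b c d e f g h
  ─────────────────
8│♜ ♞ ♝ ♛ ♚ ♝ · ♜│8
7│♟ ♟ ♟ · ♟ ♟ ♟ ♟│7
6│· · · ♟ · ♞ · ·│6
5│· · · · · · · ·│5
4│· · · · · · · ·│4
3│· · ♘ · · · · ♘│3
2│♙ ♙ ♙ ♙ ♙ ♙ ♙ ♙│2
1│♖ · ♗ ♕ ♔ ♗ · ♖│1
  ─────────────────
  a b c d e f g h

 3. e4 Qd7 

  a b c d e f g h
  ─────────────────
8│♜ ♞ ♝ · ♚ ♝ · ♜│8
7│♟ ♟ ♟ ♛ ♟ ♟ ♟ ♟│7
6│· · · ♟ · ♞ · ·│6
5│· · · · · · · ·│5
4│· · · · ♙ · · ·│4
3│· · ♘ · · · · ♘│3
2│♙ ♙ ♙ ♙ · ♙ ♙ ♙│2
1│♖ · ♗ ♕ ♔ ♗ · ♖│1
  ─────────────────
  a b c d e f g h

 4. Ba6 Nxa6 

  a b c d e f g h
  ─────────────────
8│♜ · ♝ · ♚ ♝ · ♜│8
7│♟ ♟ ♟ ♛ ♟ ♟ ♟ ♟│7
6│♞ · · ♟ · ♞ · ·│6
5│· · · · · · · ·│5
4│· · · · ♙ · · ·│4
3│· · ♘ · · · · ♘│3
2│♙ ♙ ♙ ♙ · ♙ ♙ ♙│2
1│♖ · ♗ ♕ ♔ · · ♖│1
  ─────────────────
  a b c d e f g h

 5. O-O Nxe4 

  a b c d e f g h
  ─────────────────
8│♜ · ♝ · ♚ ♝ · ♜│8
7│♟ ♟ ♟ ♛ ♟ ♟ ♟ ♟│7
6│♞ · · ♟ · · · ·│6
5│· · · · · · · ·│5
4│· · · · ♞ · · ·│4
3│· · ♘ · · · · ♘│3
2│♙ ♙ ♙ ♙ · ♙ ♙ ♙│2
1│♖ · ♗ ♕ · ♖ ♔ ·│1
  ─────────────────
  a b c d e f g h



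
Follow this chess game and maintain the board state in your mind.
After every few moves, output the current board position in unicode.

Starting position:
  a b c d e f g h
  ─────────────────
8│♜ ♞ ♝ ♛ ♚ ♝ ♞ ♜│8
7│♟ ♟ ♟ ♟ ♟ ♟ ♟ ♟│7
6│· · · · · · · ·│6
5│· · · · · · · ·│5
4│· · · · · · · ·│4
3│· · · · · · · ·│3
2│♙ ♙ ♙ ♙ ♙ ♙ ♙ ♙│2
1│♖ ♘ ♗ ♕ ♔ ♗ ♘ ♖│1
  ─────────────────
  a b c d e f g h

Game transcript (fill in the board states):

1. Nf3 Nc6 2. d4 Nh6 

  a b c d e f g h
  ─────────────────
8│♜ · ♝ ♛ ♚ ♝ · ♜│8
7│♟ ♟ ♟ ♟ ♟ ♟ ♟ ♟│7
6│· · ♞ · · · · ♞│6
5│· · · · · · · ·│5
4│· · · ♙ · · · ·│4
3│· · · · · ♘ · ·│3
2│♙ ♙ ♙ · ♙ ♙ ♙ ♙│2
1│♖ ♘ ♗ ♕ ♔ ♗ · ♖│1
  ─────────────────
  a b c d e f g h

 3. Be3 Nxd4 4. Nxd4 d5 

  a b c d e f g h
  ─────────────────
8│♜ · ♝ ♛ ♚ ♝ · ♜│8
7│♟ ♟ ♟ · ♟ ♟ ♟ ♟│7
6│· · · · · · · ♞│6
5│· · · ♟ · · · ·│5
4│· · · ♘ · · · ·│4
3│· · · · ♗ · · ·│3
2│♙ ♙ ♙ · ♙ ♙ ♙ ♙│2
1│♖ ♘ · ♕ ♔ ♗ · ♖│1
  ─────────────────
  a b c d e f g h

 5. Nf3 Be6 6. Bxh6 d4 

  a b c d e f g h
  ─────────────────
8│♜ · · ♛ ♚ ♝ · ♜│8
7│♟ ♟ ♟ · ♟ ♟ ♟ ♟│7
6│· · · · ♝ · · ♗│6
5│· · · · · · · ·│5
4│· · · ♟ · · · ·│4
3│· · · · · ♘ · ·│3
2│♙ ♙ ♙ · ♙ ♙ ♙ ♙│2
1│♖ ♘ · ♕ ♔ ♗ · ♖│1
  ─────────────────
  a b c d e f g h

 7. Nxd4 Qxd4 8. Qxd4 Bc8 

  a b c d e f g h
  ─────────────────
8│♜ · ♝ · ♚ ♝ · ♜│8
7│♟ ♟ ♟ · ♟ ♟ ♟ ♟│7
6│· · · · · · · ♗│6
5│· · · · · · · ·│5
4│· · · ♕ · · · ·│4
3│· · · · · · · ·│3
2│♙ ♙ ♙ · ♙ ♙ ♙ ♙│2
1│♖ ♘ · · ♔ ♗ · ♖│1
  ─────────────────
  a b c d e f g h

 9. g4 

  a b c d e f g h
  ─────────────────
8│♜ · ♝ · ♚ ♝ · ♜│8
7│♟ ♟ ♟ · ♟ ♟ ♟ ♟│7
6│· · · · · · · ♗│6
5│· · · · · · · ·│5
4│· · · ♕ · · ♙ ·│4
3│· · · · · · · ·│3
2│♙ ♙ ♙ · ♙ ♙ · ♙│2
1│♖ ♘ · · ♔ ♗ · ♖│1
  ─────────────────
  a b c d e f g h


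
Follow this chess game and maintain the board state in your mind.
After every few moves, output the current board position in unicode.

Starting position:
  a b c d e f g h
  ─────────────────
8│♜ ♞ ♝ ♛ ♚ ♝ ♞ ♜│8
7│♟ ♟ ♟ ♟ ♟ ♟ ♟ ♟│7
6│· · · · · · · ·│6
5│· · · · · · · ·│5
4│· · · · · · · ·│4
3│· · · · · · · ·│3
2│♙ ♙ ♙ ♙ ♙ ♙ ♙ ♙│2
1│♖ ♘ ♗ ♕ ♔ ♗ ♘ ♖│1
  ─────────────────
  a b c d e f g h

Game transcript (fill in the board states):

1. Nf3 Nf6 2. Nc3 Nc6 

  a b c d e f g h
  ─────────────────
8│♜ · ♝ ♛ ♚ ♝ · ♜│8
7│♟ ♟ ♟ ♟ ♟ ♟ ♟ ♟│7
6│· · ♞ · · ♞ · ·│6
5│· · · · · · · ·│5
4│· · · · · · · ·│4
3│· · ♘ · · ♘ · ·│3
2│♙ ♙ ♙ ♙ ♙ ♙ ♙ ♙│2
1│♖ · ♗ ♕ ♔ ♗ · ♖│1
  ─────────────────
  a b c d e f g h

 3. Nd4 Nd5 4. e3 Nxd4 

  a b c d e f g h
  ─────────────────
8│♜ · ♝ ♛ ♚ ♝ · ♜│8
7│♟ ♟ ♟ ♟ ♟ ♟ ♟ ♟│7
6│· · · · · · · ·│6
5│· · · ♞ · · · ·│5
4│· · · ♞ · · · ·│4
3│· · ♘ · ♙ · · ·│3
2│♙ ♙ ♙ ♙ · ♙ ♙ ♙│2
1│♖ · ♗ ♕ ♔ ♗ · ♖│1
  ─────────────────
  a b c d e f g h

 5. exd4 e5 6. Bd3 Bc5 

  a b c d e f g h
  ─────────────────
8│♜ · ♝ ♛ ♚ · · ♜│8
7│♟ ♟ ♟ ♟ · ♟ ♟ ♟│7
6│· · · · · · · ·│6
5│· · ♝ ♞ ♟ · · ·│5
4│· · · ♙ · · · ·│4
3│· · ♘ ♗ · · · ·│3
2│♙ ♙ ♙ ♙ · ♙ ♙ ♙│2
1│♖ · ♗ ♕ ♔ · · ♖│1
  ─────────────────
  a b c d e f g h

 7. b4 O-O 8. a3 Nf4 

  a b c d e f g h
  ─────────────────
8│♜ · ♝ ♛ · ♜ ♚ ·│8
7│♟ ♟ ♟ ♟ · ♟ ♟ ♟│7
6│· · · · · · · ·│6
5│· · ♝ · ♟ · · ·│5
4│· ♙ · ♙ · ♞ · ·│4
3│♙ · ♘ ♗ · · · ·│3
2│· · ♙ ♙ · ♙ ♙ ♙│2
1│♖ · ♗ ♕ ♔ · · ♖│1
  ─────────────────
  a b c d e f g h

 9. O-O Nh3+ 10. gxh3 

  a b c d e f g h
  ─────────────────
8│♜ · ♝ ♛ · ♜ ♚ ·│8
7│♟ ♟ ♟ ♟ · ♟ ♟ ♟│7
6│· · · · · · · ·│6
5│· · ♝ · ♟ · · ·│5
4│· ♙ · ♙ · · · ·│4
3│♙ · ♘ ♗ · · · ♙│3
2│· · ♙ ♙ · ♙ · ♙│2
1│♖ · ♗ ♕ · ♖ ♔ ·│1
  ─────────────────
  a b c d e f g h


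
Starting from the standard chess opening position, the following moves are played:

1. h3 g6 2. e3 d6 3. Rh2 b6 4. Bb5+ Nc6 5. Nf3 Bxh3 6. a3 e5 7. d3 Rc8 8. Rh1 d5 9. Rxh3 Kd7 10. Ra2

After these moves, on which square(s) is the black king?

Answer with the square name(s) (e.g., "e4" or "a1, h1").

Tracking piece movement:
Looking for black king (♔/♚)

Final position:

  a b c d e f g h
  ─────────────────
8│· · ♜ ♛ · ♝ ♞ ♜│8
7│♟ · ♟ ♚ · ♟ · ♟│7
6│· ♟ ♞ · · · ♟ ·│6
5│· ♗ · ♟ ♟ · · ·│5
4│· · · · · · · ·│4
3│♙ · · ♙ ♙ ♘ · ♖│3
2│♖ ♙ ♙ · · ♙ ♙ ·│2
1│· ♘ ♗ ♕ ♔ · · ·│1
  ─────────────────
  a b c d e f g h


d7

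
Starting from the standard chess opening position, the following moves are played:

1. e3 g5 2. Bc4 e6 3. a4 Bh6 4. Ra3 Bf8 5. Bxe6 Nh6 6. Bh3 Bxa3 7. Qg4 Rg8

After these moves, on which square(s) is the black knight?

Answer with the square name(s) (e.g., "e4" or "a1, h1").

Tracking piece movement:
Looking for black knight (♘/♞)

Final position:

  a b c d e f g h
  ─────────────────
8│♜ ♞ ♝ ♛ ♚ · ♜ ·│8
7│♟ ♟ ♟ ♟ · ♟ · ♟│7
6│· · · · · · · ♞│6
5│· · · · · · ♟ ·│5
4│♙ · · · · · ♕ ·│4
3│♝ · · · ♙ · · ♗│3
2│· ♙ ♙ ♙ · ♙ ♙ ♙│2
1│· ♘ ♗ · ♔ · ♘ ♖│1
  ─────────────────
  a b c d e f g h


b8, h6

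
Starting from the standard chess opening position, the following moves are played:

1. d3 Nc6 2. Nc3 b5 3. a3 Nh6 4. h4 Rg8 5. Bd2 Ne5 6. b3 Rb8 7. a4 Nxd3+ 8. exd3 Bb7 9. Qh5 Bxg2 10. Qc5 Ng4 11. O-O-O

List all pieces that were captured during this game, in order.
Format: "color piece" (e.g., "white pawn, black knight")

Tracking captures:
  Nxd3+: captured white pawn
  exd3: captured black knight
  Bxg2: captured white pawn

white pawn, black knight, white pawn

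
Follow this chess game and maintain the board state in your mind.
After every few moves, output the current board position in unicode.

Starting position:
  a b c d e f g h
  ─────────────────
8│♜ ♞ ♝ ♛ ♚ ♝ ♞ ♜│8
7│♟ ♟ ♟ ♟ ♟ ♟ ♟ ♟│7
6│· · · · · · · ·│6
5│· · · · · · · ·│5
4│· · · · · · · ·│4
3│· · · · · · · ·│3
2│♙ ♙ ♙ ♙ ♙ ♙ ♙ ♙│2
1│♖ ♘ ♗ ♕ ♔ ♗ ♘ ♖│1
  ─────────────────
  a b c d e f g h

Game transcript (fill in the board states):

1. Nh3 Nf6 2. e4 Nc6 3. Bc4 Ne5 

  a b c d e f g h
  ─────────────────
8│♜ · ♝ ♛ ♚ ♝ · ♜│8
7│♟ ♟ ♟ ♟ ♟ ♟ ♟ ♟│7
6│· · · · · ♞ · ·│6
5│· · · · ♞ · · ·│5
4│· · ♗ · ♙ · · ·│4
3│· · · · · · · ♘│3
2│♙ ♙ ♙ ♙ · ♙ ♙ ♙│2
1│♖ ♘ ♗ ♕ ♔ · · ♖│1
  ─────────────────
  a b c d e f g h

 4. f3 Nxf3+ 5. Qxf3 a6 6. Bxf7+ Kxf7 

  a b c d e f g h
  ─────────────────
8│♜ · ♝ ♛ · ♝ · ♜│8
7│· ♟ ♟ ♟ ♟ ♚ ♟ ♟│7
6│♟ · · · · ♞ · ·│6
5│· · · · · · · ·│5
4│· · · · ♙ · · ·│4
3│· · · · · ♕ · ♘│3
2│♙ ♙ ♙ ♙ · · ♙ ♙│2
1│♖ ♘ ♗ · ♔ · · ♖│1
  ─────────────────
  a b c d e f g h

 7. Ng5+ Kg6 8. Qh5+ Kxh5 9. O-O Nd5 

  a b c d e f g h
  ─────────────────
8│♜ · ♝ ♛ · ♝ · ♜│8
7│· ♟ ♟ ♟ ♟ · ♟ ♟│7
6│♟ · · · · · · ·│6
5│· · · ♞ · · ♘ ♚│5
4│· · · · ♙ · · ·│4
3│· · · · · · · ·│3
2│♙ ♙ ♙ ♙ · · ♙ ♙│2
1│♖ ♘ ♗ · · ♖ ♔ ·│1
  ─────────────────
  a b c d e f g h

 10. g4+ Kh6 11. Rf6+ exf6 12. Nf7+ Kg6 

  a b c d e f g h
  ─────────────────
8│♜ · ♝ ♛ · ♝ · ♜│8
7│· ♟ ♟ ♟ · ♘ ♟ ♟│7
6│♟ · · · · ♟ ♚ ·│6
5│· · · ♞ · · · ·│5
4│· · · · ♙ · ♙ ·│4
3│· · · · · · · ·│3
2│♙ ♙ ♙ ♙ · · · ♙│2
1│♖ ♘ ♗ · · · ♔ ·│1
  ─────────────────
  a b c d e f g h

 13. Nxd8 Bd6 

  a b c d e f g h
  ─────────────────
8│♜ · ♝ ♘ · · · ♜│8
7│· ♟ ♟ ♟ · · ♟ ♟│7
6│♟ · · ♝ · ♟ ♚ ·│6
5│· · · ♞ · · · ·│5
4│· · · · ♙ · ♙ ·│4
3│· · · · · · · ·│3
2│♙ ♙ ♙ ♙ · · · ♙│2
1│♖ ♘ ♗ · · · ♔ ·│1
  ─────────────────
  a b c d e f g h


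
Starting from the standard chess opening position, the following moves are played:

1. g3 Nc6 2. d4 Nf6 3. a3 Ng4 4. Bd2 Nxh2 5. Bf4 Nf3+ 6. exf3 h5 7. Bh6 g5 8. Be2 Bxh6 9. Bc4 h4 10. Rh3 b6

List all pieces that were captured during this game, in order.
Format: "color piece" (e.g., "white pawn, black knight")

Tracking captures:
  Nxh2: captured white pawn
  exf3: captured black knight
  Bxh6: captured white bishop

white pawn, black knight, white bishop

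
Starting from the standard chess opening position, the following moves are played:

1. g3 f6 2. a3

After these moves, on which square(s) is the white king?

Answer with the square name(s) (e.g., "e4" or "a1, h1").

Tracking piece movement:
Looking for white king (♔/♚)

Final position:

  a b c d e f g h
  ─────────────────
8│♜ ♞ ♝ ♛ ♚ ♝ ♞ ♜│8
7│♟ ♟ ♟ ♟ ♟ · ♟ ♟│7
6│· · · · · ♟ · ·│6
5│· · · · · · · ·│5
4│· · · · · · · ·│4
3│♙ · · · · · ♙ ·│3
2│· ♙ ♙ ♙ ♙ ♙ · ♙│2
1│♖ ♘ ♗ ♕ ♔ ♗ ♘ ♖│1
  ─────────────────
  a b c d e f g h


e1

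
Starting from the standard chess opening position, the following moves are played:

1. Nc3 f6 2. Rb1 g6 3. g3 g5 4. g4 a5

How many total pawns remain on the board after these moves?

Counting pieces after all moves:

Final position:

  a b c d e f g h
  ─────────────────
8│♜ ♞ ♝ ♛ ♚ ♝ ♞ ♜│8
7│· ♟ ♟ ♟ ♟ · · ♟│7
6│· · · · · ♟ · ·│6
5│♟ · · · · · ♟ ·│5
4│· · · · · · ♙ ·│4
3│· · ♘ · · · · ·│3
2│♙ ♙ ♙ ♙ ♙ ♙ · ♙│2
1│· ♖ ♗ ♕ ♔ ♗ ♘ ♖│1
  ─────────────────
  a b c d e f g h


16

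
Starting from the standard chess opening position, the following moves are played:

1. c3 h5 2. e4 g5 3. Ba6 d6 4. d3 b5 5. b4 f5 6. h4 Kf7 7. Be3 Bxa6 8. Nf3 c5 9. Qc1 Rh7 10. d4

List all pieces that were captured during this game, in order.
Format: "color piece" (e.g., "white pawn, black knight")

Tracking captures:
  Bxa6: captured white bishop

white bishop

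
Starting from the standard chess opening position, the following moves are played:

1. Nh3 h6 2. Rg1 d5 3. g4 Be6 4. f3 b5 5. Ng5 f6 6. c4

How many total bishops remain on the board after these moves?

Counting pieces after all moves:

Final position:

  a b c d e f g h
  ─────────────────
8│♜ ♞ · ♛ ♚ ♝ ♞ ♜│8
7│♟ · ♟ · ♟ · ♟ ·│7
6│· · · · ♝ ♟ · ♟│6
5│· ♟ · ♟ · · ♘ ·│5
4│· · ♙ · · · ♙ ·│4
3│· · · · · ♙ · ·│3
2│♙ ♙ · ♙ ♙ · · ♙│2
1│♖ ♘ ♗ ♕ ♔ ♗ ♖ ·│1
  ─────────────────
  a b c d e f g h


4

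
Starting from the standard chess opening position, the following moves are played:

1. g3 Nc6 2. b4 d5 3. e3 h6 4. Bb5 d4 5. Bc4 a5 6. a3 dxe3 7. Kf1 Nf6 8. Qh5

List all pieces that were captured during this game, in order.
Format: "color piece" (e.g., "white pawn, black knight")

Tracking captures:
  dxe3: captured white pawn

white pawn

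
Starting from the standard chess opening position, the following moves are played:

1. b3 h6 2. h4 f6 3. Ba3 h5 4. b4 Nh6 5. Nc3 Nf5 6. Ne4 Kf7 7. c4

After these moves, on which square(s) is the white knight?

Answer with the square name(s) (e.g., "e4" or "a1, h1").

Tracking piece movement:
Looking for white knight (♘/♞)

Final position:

  a b c d e f g h
  ─────────────────
8│♜ ♞ ♝ ♛ · ♝ · ♜│8
7│♟ ♟ ♟ ♟ ♟ ♚ ♟ ·│7
6│· · · · · ♟ · ·│6
5│· · · · · ♞ · ♟│5
4│· ♙ ♙ · ♘ · · ♙│4
3│♗ · · · · · · ·│3
2│♙ · · ♙ ♙ ♙ ♙ ·│2
1│♖ · · ♕ ♔ ♗ ♘ ♖│1
  ─────────────────
  a b c d e f g h


e4, g1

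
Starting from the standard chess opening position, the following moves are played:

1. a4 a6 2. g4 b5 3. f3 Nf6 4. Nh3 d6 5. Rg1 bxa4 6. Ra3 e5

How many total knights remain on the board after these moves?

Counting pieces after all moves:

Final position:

  a b c d e f g h
  ─────────────────
8│♜ ♞ ♝ ♛ ♚ ♝ · ♜│8
7│· · ♟ · · ♟ ♟ ♟│7
6│♟ · · ♟ · ♞ · ·│6
5│· · · · ♟ · · ·│5
4│♟ · · · · · ♙ ·│4
3│♖ · · · · ♙ · ♘│3
2│· ♙ ♙ ♙ ♙ · · ♙│2
1│· ♘ ♗ ♕ ♔ ♗ ♖ ·│1
  ─────────────────
  a b c d e f g h


4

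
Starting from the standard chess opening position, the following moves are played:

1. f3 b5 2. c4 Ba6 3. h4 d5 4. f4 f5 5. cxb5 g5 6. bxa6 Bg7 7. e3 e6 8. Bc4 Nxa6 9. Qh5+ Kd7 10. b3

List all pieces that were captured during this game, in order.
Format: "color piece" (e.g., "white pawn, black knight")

Tracking captures:
  cxb5: captured black pawn
  bxa6: captured black bishop
  Nxa6: captured white pawn

black pawn, black bishop, white pawn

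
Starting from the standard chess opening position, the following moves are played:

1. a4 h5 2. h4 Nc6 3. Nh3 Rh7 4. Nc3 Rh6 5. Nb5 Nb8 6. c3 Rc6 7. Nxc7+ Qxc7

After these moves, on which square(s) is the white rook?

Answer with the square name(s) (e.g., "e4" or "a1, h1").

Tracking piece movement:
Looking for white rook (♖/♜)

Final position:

  a b c d e f g h
  ─────────────────
8│♜ ♞ ♝ · ♚ ♝ ♞ ·│8
7│♟ ♟ ♛ ♟ ♟ ♟ ♟ ·│7
6│· · ♜ · · · · ·│6
5│· · · · · · · ♟│5
4│♙ · · · · · · ♙│4
3│· · ♙ · · · · ♘│3
2│· ♙ · ♙ ♙ ♙ ♙ ·│2
1│♖ · ♗ ♕ ♔ ♗ · ♖│1
  ─────────────────
  a b c d e f g h


a1, h1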